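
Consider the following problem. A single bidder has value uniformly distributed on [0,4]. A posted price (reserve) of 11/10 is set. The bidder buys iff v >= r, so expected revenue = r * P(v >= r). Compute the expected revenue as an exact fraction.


Step 1: Posted price r = 11/10, value support [0,4]
Step 2: P(v >= r) = (4 - 11/10)/4 = 29/40
Step 3: Expected revenue = r * P(v >= r) = 11/10 * 29/40
Step 4: Revenue = 319/400

319/400


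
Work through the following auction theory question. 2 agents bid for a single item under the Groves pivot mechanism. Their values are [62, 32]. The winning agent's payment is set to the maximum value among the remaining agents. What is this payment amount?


Step 1: The efficient winner is agent 0 with value 62
Step 2: Other agents' values: [32]
Step 3: Pivot payment = max(others) = 32
Step 4: The winner pays 32

32


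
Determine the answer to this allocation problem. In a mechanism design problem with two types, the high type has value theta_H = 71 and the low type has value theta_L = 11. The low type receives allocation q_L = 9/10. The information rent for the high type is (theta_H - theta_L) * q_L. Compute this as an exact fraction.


Step 1: theta_H - theta_L = 71 - 11 = 60
Step 2: Information rent = (theta_H - theta_L) * q_L
Step 3: = 60 * 9/10
Step 4: = 54

54


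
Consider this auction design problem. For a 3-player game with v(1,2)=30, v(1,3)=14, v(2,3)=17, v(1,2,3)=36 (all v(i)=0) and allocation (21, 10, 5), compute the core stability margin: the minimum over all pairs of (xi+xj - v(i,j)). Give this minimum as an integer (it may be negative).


Step 1: Slack for coalition (1,2): x1+x2 - v12 = 31 - 30 = 1
Step 2: Slack for coalition (1,3): x1+x3 - v13 = 26 - 14 = 12
Step 3: Slack for coalition (2,3): x2+x3 - v23 = 15 - 17 = -2
Step 4: Minimum slack = min(1, 12, -2) = -2, attained by (2,3); coalition (2,3) can block (slack < 0), so the allocation is not in the core

-2


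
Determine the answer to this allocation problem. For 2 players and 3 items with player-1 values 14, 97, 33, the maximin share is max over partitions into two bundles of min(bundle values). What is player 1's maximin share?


Step 1: Item values = 14, 97, 33
Step 2: Enumerate all 2-bundle partitions and take the smaller bundle:
  Partition 1: {14} vs {97,33} -> bundles 14, 130; min = 14
  Partition 2: {97} vs {14,33} -> bundles 97, 47; min = 47
  Partition 3: {33} vs {14,97} -> bundles 33, 111; min = 33
Step 3: MMS = max(14, 47, 33) = 47

47


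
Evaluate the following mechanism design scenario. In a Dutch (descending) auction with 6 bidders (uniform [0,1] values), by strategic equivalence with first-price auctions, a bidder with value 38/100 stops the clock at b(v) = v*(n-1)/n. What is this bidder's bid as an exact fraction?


Step 1: Dutch auctions are strategically equivalent to first-price auctions
Step 2: The equilibrium bid is b(v) = v*(n-1)/n
Step 3: b = 19/50 * 5/6
Step 4: b = 19/60

19/60


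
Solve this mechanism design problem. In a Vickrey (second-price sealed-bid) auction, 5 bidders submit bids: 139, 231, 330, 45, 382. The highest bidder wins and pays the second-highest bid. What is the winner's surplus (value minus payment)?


Step 1: Sort bids in descending order: 382, 330, 231, 139, 45
Step 2: The winning bid is the highest: 382
Step 3: The payment equals the second-highest bid: 330
Step 4: Surplus = winner's bid - payment = 382 - 330 = 52

52


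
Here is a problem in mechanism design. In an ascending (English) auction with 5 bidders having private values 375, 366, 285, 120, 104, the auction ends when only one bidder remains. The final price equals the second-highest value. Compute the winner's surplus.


Step 1: Identify the highest value: 375
Step 2: Identify the second-highest value: 366
Step 3: The final price = second-highest value = 366
Step 4: Surplus = 375 - 366 = 9

9


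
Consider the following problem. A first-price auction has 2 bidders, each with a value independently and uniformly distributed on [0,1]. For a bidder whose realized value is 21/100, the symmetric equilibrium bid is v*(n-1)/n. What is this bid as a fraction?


Step 1: The symmetric BNE bidding function is b(v) = v * (n-1) / n
Step 2: Substitute v = 21/100 and n = 2
Step 3: b = 21/100 * 1/2
Step 4: b = 21/200

21/200


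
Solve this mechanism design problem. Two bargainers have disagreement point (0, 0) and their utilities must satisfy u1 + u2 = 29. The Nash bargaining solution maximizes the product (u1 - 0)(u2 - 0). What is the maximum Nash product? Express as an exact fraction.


Step 1: The Nash solution splits surplus symmetrically above the disagreement point
Step 2: u1 = (total + d1 - d2)/2 = (29 + 0 - 0)/2 = 29/2
Step 3: u2 = (total - d1 + d2)/2 = (29 - 0 + 0)/2 = 29/2
Step 4: Nash product = (29/2 - 0) * (29/2 - 0)
Step 5: = 29/2 * 29/2 = 841/4

841/4


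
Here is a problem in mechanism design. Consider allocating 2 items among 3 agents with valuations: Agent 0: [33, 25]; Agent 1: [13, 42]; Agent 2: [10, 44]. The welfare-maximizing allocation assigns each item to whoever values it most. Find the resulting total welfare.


Step 1: For each item, find the maximum value among all agents.
Step 2: Item 0 -> Agent 0 (value 33)
Step 3: Item 1 -> Agent 2 (value 44)
Step 4: Total welfare = 33 + 44 = 77

77


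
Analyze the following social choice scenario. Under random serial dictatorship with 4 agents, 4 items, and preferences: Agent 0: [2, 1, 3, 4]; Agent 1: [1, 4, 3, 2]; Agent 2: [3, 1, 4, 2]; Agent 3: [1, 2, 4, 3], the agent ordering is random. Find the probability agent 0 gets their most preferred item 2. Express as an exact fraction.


Step 1: Agent 0 wants item 2
Step 2: There are 24 possible orderings of agents
Step 3: In 20 orderings, agent 0 gets item 2
Step 4: Probability = 20/24 = 5/6

5/6


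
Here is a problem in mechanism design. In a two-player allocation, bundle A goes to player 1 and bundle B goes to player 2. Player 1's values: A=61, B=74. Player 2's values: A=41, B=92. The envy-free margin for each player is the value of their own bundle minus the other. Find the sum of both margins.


Step 1: Player 1's margin = v1(A) - v1(B) = 61 - 74 = -13
Step 2: Player 2's margin = v2(B) - v2(A) = 92 - 41 = 51
Step 3: Total margin = -13 + 51 = 38

38


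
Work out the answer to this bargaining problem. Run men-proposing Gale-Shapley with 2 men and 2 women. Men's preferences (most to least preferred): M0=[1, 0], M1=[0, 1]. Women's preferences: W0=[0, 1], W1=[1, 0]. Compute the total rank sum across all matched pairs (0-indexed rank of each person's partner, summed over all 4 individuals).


Step 1: Run Gale-Shapley (men propose, women hold best offer):
  M0 proposes to W1; she accepts
  M1 proposes to W0; she accepts
Step 2: Final matching: W0-M1, W1-M0
Step 3: 0-indexed ranks (man's rank of his match, then woman's): 0 + 1 + 0 + 1
Step 4: Total rank sum = 2

2


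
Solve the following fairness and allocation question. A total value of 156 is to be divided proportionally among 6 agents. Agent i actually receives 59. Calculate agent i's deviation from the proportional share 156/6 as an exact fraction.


Step 1: Proportional share = 156/6 = 26
Step 2: Agent's actual allocation = 59
Step 3: Excess = 59 - 26 = 33

33


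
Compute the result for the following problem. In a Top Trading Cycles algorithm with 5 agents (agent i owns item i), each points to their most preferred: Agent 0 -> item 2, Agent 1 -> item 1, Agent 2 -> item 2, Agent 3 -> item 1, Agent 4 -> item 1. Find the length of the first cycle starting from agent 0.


Step 1: Trace the pointer graph from agent 0: 0 -> 2 -> 2
Step 2: A cycle is detected when we revisit agent 2
Step 3: The cycle is: 2 -> 2
Step 4: Cycle length = 1

1


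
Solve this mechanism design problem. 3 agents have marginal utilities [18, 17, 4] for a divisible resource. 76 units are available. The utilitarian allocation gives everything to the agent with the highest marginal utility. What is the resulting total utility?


Step 1: The marginal utilities are [18, 17, 4]
Step 2: The highest marginal utility is 18
Step 3: All 76 units go to that agent
Step 4: Total utility = 18 * 76 = 1368

1368


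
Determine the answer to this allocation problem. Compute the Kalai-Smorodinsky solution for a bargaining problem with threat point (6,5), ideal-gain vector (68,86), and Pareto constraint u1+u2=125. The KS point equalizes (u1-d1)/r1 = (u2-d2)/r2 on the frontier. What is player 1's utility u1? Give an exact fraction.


Step 1: At the KS point, (u1-d1)/r1 = (u2-d2)/r2 = t and u1+u2 = 125
Step 2: u1 = d1 + r1*t and u2 = d2 + r2*t, so (d1 + r1*t) + (d2 + r2*t) = 125
Step 3: t = (125 - 6 - 5)/(68 + 86) = 114/154 = 57/77
Step 4: u1 = d1 + r1*t = 6 + 68 * 57/77 = 4338/77
Step 5: (Check: u2 = d2 + r2*t = 5287/77; u1+u2 = 4338/77 + 5287/77 = 125, on the frontier.)

4338/77


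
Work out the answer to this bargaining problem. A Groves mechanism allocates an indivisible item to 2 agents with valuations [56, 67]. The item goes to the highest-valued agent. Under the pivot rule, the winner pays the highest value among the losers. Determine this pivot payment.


Step 1: The efficient winner is agent 1 with value 67
Step 2: Other agents' values: [56]
Step 3: Pivot payment = max(others) = 56
Step 4: The winner pays 56

56


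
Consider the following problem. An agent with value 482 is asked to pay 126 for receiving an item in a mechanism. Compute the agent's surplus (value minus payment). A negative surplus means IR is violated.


Step 1: Surplus = value - payment = 482 - 126 = 356
Step 2: IR is satisfied (surplus >= 0)

356


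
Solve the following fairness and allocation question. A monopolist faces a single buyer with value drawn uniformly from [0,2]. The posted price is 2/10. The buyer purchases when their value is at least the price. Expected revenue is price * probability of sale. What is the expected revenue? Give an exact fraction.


Step 1: Posted price r = 1/5, value support [0,2]
Step 2: P(v >= r) = (2 - 1/5)/2 = 9/10
Step 3: Expected revenue = r * P(v >= r) = 1/5 * 9/10
Step 4: Revenue = 9/50

9/50


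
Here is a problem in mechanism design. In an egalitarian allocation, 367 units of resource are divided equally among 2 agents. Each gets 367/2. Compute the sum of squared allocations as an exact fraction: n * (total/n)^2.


Step 1: Each agent's share = 367/2
Step 2: Square of each share = (367/2)^2 = 134689/4
Step 3: Sum of squares = 2 * 134689/4 = 134689/2

134689/2


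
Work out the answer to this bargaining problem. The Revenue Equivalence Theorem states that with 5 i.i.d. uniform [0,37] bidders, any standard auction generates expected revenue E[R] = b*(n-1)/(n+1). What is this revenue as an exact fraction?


Step 1: By Revenue Equivalence, expected revenue = b*(n-1)/(n+1)
Step 2: Substituting n = 5, b = 37
Step 3: Revenue = 37*(5-1)/(5+1) = 37*4/6
Step 4: Revenue = 148/6 = 74/3

74/3


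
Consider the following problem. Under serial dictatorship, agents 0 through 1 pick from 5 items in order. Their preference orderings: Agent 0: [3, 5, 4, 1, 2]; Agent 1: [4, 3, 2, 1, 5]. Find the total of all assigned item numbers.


Step 1: Agent 0 picks item 3
Step 2: Agent 1 picks item 4
Step 3: Sum = 3 + 4 = 7

7


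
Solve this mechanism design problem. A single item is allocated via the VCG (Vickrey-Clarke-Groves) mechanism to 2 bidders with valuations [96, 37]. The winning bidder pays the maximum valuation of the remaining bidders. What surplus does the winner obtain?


Step 1: The winner is the agent with the highest value: agent 0 with value 96
Step 2: Values of other agents: [37]
Step 3: VCG payment = max of others' values = 37
Step 4: Surplus = 96 - 37 = 59

59


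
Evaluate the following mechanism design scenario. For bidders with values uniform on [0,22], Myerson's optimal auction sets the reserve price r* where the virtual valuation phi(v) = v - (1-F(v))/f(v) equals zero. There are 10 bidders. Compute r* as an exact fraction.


Step 1: For U[0,22], F(v) = v/22 and f(v) = 1/22
Step 2: phi(v) = v - (1 - v/22)/(1/22) = v - (22 - v) = 2v - 22
Step 3: Set phi(r*) = 0: 2r* - 22 = 0
Step 4: r* = 22/2 = 11 (the number of bidders n = 10 does not enter)

11


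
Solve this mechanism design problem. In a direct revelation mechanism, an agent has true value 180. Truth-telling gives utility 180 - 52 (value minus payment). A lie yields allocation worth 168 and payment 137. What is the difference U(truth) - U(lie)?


Step 1: U(truth) = value - payment = 180 - 52 = 128
Step 2: U(lie) = allocation - payment = 168 - 137 = 31
Step 3: IC gap = 128 - 31 = 97

97


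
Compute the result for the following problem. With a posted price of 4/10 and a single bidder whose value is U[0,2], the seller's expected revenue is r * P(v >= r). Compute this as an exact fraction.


Step 1: Posted price r = 2/5, value support [0,2]
Step 2: P(v >= r) = (2 - 2/5)/2 = 4/5
Step 3: Expected revenue = r * P(v >= r) = 2/5 * 4/5
Step 4: Revenue = 8/25

8/25


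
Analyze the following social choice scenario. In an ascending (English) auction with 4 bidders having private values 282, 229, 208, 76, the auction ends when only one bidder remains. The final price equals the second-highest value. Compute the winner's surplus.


Step 1: Identify the highest value: 282
Step 2: Identify the second-highest value: 229
Step 3: The final price = second-highest value = 229
Step 4: Surplus = 282 - 229 = 53

53


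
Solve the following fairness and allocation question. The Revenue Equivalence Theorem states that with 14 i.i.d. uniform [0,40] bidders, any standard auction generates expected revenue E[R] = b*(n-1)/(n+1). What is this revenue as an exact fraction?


Step 1: By Revenue Equivalence, expected revenue = b*(n-1)/(n+1)
Step 2: Substituting n = 14, b = 40
Step 3: Revenue = 40*(14-1)/(14+1) = 40*13/15
Step 4: Revenue = 520/15 = 104/3

104/3


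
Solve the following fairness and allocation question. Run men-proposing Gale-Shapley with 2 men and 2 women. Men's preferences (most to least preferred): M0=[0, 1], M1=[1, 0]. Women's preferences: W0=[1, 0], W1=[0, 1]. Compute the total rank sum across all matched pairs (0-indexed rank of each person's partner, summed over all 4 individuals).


Step 1: Run Gale-Shapley (men propose, women hold best offer):
  M0 proposes to W0; she accepts
  M1 proposes to W1; she accepts
Step 2: Final matching: W0-M0, W1-M1
Step 3: 0-indexed ranks (man's rank of his match, then woman's): 0 + 1 + 0 + 1
Step 4: Total rank sum = 2

2


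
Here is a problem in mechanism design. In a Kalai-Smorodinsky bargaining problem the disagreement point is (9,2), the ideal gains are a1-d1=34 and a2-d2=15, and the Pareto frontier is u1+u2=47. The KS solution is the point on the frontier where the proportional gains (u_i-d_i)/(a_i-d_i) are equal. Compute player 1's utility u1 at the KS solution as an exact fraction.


Step 1: At the KS point, (u1-d1)/r1 = (u2-d2)/r2 = t and u1+u2 = 47
Step 2: u1 = d1 + r1*t and u2 = d2 + r2*t, so (d1 + r1*t) + (d2 + r2*t) = 47
Step 3: t = (47 - 9 - 2)/(34 + 15) = 36/49
Step 4: u1 = d1 + r1*t = 9 + 34 * 36/49 = 1665/49
Step 5: (Check: u2 = d2 + r2*t = 638/49; u1+u2 = 1665/49 + 638/49 = 47, on the frontier.)

1665/49


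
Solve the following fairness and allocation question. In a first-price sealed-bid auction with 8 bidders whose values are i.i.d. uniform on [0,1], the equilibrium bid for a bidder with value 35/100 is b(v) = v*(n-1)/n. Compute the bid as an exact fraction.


Step 1: The symmetric BNE bidding function is b(v) = v * (n-1) / n
Step 2: Substitute v = 7/20 and n = 8
Step 3: b = 7/20 * 7/8
Step 4: b = 49/160

49/160


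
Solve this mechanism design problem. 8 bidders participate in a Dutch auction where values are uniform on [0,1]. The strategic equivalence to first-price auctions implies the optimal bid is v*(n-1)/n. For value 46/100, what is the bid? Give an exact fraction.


Step 1: Dutch auctions are strategically equivalent to first-price auctions
Step 2: The equilibrium bid is b(v) = v*(n-1)/n
Step 3: b = 23/50 * 7/8
Step 4: b = 161/400

161/400


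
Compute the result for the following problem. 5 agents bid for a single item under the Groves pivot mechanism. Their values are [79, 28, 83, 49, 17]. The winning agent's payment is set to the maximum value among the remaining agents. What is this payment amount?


Step 1: The efficient winner is agent 2 with value 83
Step 2: Other agents' values: [79, 28, 49, 17]
Step 3: Pivot payment = max(others) = 79
Step 4: The winner pays 79

79


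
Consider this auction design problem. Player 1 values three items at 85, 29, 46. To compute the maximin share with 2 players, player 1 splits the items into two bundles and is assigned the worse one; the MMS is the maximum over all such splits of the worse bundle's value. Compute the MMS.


Step 1: Item values = 85, 29, 46
Step 2: Enumerate all 2-bundle partitions and take the smaller bundle:
  Partition 1: {85} vs {29,46} -> bundles 85, 75; min = 75
  Partition 2: {29} vs {85,46} -> bundles 29, 131; min = 29
  Partition 3: {46} vs {85,29} -> bundles 46, 114; min = 46
Step 3: MMS = max(75, 29, 46) = 75

75


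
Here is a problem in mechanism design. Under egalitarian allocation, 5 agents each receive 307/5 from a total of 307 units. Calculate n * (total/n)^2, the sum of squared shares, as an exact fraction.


Step 1: Each agent's share = 307/5
Step 2: Square of each share = (307/5)^2 = 94249/25
Step 3: Sum of squares = 5 * 94249/25 = 94249/5

94249/5


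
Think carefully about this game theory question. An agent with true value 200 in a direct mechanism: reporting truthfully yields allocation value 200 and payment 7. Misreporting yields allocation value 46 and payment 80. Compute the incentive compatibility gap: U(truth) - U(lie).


Step 1: U(truth) = value - payment = 200 - 7 = 193
Step 2: U(lie) = allocation - payment = 46 - 80 = -34
Step 3: IC gap = 193 - (-34) = 227

227


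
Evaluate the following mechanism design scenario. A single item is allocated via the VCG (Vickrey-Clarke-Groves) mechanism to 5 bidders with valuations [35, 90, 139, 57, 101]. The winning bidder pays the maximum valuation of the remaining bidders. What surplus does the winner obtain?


Step 1: The winner is the agent with the highest value: agent 2 with value 139
Step 2: Values of other agents: [35, 90, 57, 101]
Step 3: VCG payment = max of others' values = 101
Step 4: Surplus = 139 - 101 = 38

38


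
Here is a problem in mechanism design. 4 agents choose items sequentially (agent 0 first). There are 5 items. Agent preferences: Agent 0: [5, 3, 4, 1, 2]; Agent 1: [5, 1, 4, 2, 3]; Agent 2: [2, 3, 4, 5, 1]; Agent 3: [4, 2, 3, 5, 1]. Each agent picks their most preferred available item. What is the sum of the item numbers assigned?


Step 1: Agent 0 picks item 5
Step 2: Agent 1 picks item 1
Step 3: Agent 2 picks item 2
Step 4: Agent 3 picks item 4
Step 5: Sum = 5 + 1 + 2 + 4 = 12

12


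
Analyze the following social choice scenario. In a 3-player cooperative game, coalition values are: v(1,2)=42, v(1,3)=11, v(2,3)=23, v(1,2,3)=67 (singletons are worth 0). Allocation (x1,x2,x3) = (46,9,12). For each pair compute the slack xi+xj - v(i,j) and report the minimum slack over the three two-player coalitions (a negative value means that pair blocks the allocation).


Step 1: Slack for coalition (1,2): x1+x2 - v12 = 55 - 42 = 13
Step 2: Slack for coalition (1,3): x1+x3 - v13 = 58 - 11 = 47
Step 3: Slack for coalition (2,3): x2+x3 - v23 = 21 - 23 = -2
Step 4: Minimum slack = min(13, 47, -2) = -2, attained by (2,3); coalition (2,3) can block (slack < 0), so the allocation is not in the core

-2


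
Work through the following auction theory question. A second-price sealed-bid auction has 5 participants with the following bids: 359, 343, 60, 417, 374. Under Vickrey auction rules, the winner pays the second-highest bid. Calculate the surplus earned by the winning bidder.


Step 1: Sort bids in descending order: 417, 374, 359, 343, 60
Step 2: The winning bid is the highest: 417
Step 3: The payment equals the second-highest bid: 374
Step 4: Surplus = winner's bid - payment = 417 - 374 = 43

43


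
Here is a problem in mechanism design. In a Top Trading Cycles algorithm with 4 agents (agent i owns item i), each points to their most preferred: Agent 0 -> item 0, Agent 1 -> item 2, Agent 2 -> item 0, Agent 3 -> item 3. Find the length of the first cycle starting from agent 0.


Step 1: Trace the pointer graph from agent 0: 0 -> 0
Step 2: A cycle is detected when we revisit agent 0
Step 3: The cycle is: 0 -> 0
Step 4: Cycle length = 1

1


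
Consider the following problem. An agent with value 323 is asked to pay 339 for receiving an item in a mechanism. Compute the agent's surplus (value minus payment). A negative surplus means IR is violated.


Step 1: Surplus = value - payment = 323 - 339 = -16
Step 2: IR is violated (surplus < 0)

-16


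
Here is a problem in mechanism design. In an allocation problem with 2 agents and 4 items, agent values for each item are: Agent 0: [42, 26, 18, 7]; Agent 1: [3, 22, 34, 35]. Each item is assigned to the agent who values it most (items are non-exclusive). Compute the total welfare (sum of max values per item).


Step 1: For each item, find the maximum value among all agents.
Step 2: Item 0 -> Agent 0 (value 42)
Step 3: Item 1 -> Agent 0 (value 26)
Step 4: Item 2 -> Agent 1 (value 34)
Step 5: Item 3 -> Agent 1 (value 35)
Step 6: Total welfare = 42 + 26 + 34 + 35 = 137

137


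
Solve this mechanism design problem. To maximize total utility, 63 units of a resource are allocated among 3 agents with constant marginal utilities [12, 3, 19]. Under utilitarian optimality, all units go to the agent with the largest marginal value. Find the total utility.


Step 1: The marginal utilities are [12, 3, 19]
Step 2: The highest marginal utility is 19
Step 3: All 63 units go to that agent
Step 4: Total utility = 19 * 63 = 1197

1197


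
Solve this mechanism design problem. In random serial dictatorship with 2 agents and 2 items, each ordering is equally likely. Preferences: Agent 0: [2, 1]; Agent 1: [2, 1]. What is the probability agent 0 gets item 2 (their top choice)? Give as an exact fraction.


Step 1: Agent 0 wants item 2
Step 2: There are 2 possible orderings of agents
Step 3: In 1 orderings, agent 0 gets item 2
Step 4: Probability = 1/2

1/2


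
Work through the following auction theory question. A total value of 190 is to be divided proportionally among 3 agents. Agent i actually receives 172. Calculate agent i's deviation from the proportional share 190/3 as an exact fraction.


Step 1: Proportional share = 190/3
Step 2: Agent's actual allocation = 172
Step 3: Excess = 172 - 190/3 = 326/3

326/3


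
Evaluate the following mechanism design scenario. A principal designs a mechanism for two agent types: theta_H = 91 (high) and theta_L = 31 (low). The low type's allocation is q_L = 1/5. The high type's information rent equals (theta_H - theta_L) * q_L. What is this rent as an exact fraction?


Step 1: theta_H - theta_L = 91 - 31 = 60
Step 2: Information rent = (theta_H - theta_L) * q_L
Step 3: = 60 * 1/5
Step 4: = 12

12


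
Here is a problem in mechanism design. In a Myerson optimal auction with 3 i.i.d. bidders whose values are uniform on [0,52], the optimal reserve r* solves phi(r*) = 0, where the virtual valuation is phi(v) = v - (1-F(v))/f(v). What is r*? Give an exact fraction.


Step 1: For U[0,52], F(v) = v/52 and f(v) = 1/52
Step 2: phi(v) = v - (1 - v/52)/(1/52) = v - (52 - v) = 2v - 52
Step 3: Set phi(r*) = 0: 2r* - 52 = 0
Step 4: r* = 52/2 = 26 (the number of bidders n = 3 does not enter)

26


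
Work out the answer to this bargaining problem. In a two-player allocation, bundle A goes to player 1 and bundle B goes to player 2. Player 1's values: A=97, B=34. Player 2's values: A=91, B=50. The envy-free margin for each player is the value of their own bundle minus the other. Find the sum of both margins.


Step 1: Player 1's margin = v1(A) - v1(B) = 97 - 34 = 63
Step 2: Player 2's margin = v2(B) - v2(A) = 50 - 91 = -41
Step 3: Total margin = 63 + -41 = 22

22


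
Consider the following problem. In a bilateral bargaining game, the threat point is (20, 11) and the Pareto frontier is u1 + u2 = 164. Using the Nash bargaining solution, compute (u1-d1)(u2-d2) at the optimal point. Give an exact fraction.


Step 1: The Nash solution splits surplus symmetrically above the disagreement point
Step 2: u1 = (total + d1 - d2)/2 = (164 + 20 - 11)/2 = 173/2
Step 3: u2 = (total - d1 + d2)/2 = (164 - 20 + 11)/2 = 155/2
Step 4: Nash product = (173/2 - 20) * (155/2 - 11)
Step 5: = 133/2 * 133/2 = 17689/4

17689/4


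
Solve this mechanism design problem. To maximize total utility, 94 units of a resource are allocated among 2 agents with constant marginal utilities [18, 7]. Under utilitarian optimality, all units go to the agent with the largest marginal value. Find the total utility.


Step 1: The marginal utilities are [18, 7]
Step 2: The highest marginal utility is 18
Step 3: All 94 units go to that agent
Step 4: Total utility = 18 * 94 = 1692

1692


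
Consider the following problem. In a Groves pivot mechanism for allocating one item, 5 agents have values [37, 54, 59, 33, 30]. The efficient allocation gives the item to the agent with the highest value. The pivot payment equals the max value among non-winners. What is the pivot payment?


Step 1: The efficient winner is agent 2 with value 59
Step 2: Other agents' values: [37, 54, 33, 30]
Step 3: Pivot payment = max(others) = 54
Step 4: The winner pays 54

54


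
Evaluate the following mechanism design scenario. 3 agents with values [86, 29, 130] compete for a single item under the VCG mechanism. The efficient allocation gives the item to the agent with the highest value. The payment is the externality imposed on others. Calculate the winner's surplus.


Step 1: The winner is the agent with the highest value: agent 2 with value 130
Step 2: Values of other agents: [86, 29]
Step 3: VCG payment = max of others' values = 86
Step 4: Surplus = 130 - 86 = 44

44


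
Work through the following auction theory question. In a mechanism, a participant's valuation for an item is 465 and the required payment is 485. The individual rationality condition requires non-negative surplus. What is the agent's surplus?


Step 1: Surplus = value - payment = 465 - 485 = -20
Step 2: IR is violated (surplus < 0)

-20


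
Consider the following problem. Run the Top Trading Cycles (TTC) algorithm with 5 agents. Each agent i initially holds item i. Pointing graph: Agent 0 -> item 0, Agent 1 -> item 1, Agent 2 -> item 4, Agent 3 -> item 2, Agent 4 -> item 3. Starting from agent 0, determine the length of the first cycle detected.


Step 1: Trace the pointer graph from agent 0: 0 -> 0
Step 2: A cycle is detected when we revisit agent 0
Step 3: The cycle is: 0 -> 0
Step 4: Cycle length = 1

1


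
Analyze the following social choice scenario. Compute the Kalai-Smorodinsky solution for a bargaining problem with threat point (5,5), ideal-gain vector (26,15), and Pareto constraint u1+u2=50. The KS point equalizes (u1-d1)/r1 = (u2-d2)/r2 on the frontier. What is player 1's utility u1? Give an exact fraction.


Step 1: At the KS point, (u1-d1)/r1 = (u2-d2)/r2 = t and u1+u2 = 50
Step 2: u1 = d1 + r1*t and u2 = d2 + r2*t, so (d1 + r1*t) + (d2 + r2*t) = 50
Step 3: t = (50 - 5 - 5)/(26 + 15) = 40/41
Step 4: u1 = d1 + r1*t = 5 + 26 * 40/41 = 1245/41
Step 5: (Check: u2 = d2 + r2*t = 805/41; u1+u2 = 1245/41 + 805/41 = 50, on the frontier.)

1245/41


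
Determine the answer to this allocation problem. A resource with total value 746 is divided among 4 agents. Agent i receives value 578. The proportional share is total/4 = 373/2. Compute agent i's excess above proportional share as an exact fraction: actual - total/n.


Step 1: Proportional share = 746/4 = 373/2
Step 2: Agent's actual allocation = 578
Step 3: Excess = 578 - 373/2 = 783/2

783/2


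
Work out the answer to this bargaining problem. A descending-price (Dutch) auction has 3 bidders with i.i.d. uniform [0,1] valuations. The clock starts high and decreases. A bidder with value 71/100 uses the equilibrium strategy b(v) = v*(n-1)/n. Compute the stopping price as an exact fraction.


Step 1: Dutch auctions are strategically equivalent to first-price auctions
Step 2: The equilibrium bid is b(v) = v*(n-1)/n
Step 3: b = 71/100 * 2/3
Step 4: b = 71/150

71/150


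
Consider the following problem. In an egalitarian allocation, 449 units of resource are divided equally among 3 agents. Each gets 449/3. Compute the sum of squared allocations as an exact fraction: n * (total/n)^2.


Step 1: Each agent's share = 449/3
Step 2: Square of each share = (449/3)^2 = 201601/9
Step 3: Sum of squares = 3 * 201601/9 = 201601/3

201601/3


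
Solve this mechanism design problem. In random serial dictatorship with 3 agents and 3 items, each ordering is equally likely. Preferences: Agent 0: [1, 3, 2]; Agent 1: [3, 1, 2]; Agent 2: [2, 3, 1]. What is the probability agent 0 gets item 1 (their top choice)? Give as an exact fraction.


Step 1: Agent 0 wants item 1
Step 2: There are 6 possible orderings of agents
Step 3: In 6 orderings, agent 0 gets item 1
Step 4: Probability = 6/6 = 1

1


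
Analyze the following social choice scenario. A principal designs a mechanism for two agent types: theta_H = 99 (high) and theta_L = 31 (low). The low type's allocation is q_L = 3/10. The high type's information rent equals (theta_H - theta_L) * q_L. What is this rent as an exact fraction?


Step 1: theta_H - theta_L = 99 - 31 = 68
Step 2: Information rent = (theta_H - theta_L) * q_L
Step 3: = 68 * 3/10
Step 4: = 102/5

102/5


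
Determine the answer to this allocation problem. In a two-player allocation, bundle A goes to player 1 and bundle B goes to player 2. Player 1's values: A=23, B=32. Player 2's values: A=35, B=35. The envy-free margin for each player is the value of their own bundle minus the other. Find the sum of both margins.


Step 1: Player 1's margin = v1(A) - v1(B) = 23 - 32 = -9
Step 2: Player 2's margin = v2(B) - v2(A) = 35 - 35 = 0
Step 3: Total margin = -9 + 0 = -9

-9


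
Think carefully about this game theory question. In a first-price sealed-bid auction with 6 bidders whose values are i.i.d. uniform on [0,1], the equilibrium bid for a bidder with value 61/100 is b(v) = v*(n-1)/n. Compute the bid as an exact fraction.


Step 1: The symmetric BNE bidding function is b(v) = v * (n-1) / n
Step 2: Substitute v = 61/100 and n = 6
Step 3: b = 61/100 * 5/6
Step 4: b = 61/120

61/120


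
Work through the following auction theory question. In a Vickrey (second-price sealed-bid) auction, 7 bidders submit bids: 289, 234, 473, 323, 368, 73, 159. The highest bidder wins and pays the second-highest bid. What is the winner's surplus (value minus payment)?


Step 1: Sort bids in descending order: 473, 368, 323, 289, 234, 159, 73
Step 2: The winning bid is the highest: 473
Step 3: The payment equals the second-highest bid: 368
Step 4: Surplus = winner's bid - payment = 473 - 368 = 105

105


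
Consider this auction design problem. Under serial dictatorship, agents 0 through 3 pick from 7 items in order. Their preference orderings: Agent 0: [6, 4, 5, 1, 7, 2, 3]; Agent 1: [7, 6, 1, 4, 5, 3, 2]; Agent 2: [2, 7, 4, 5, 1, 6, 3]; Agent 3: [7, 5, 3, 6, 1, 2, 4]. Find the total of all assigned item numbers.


Step 1: Agent 0 picks item 6
Step 2: Agent 1 picks item 7
Step 3: Agent 2 picks item 2
Step 4: Agent 3 picks item 5
Step 5: Sum = 6 + 7 + 2 + 5 = 20

20


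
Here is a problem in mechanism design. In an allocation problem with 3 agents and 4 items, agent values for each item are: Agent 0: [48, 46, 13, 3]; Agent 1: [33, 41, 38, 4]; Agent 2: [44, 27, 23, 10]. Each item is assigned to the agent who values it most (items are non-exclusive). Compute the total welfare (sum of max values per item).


Step 1: For each item, find the maximum value among all agents.
Step 2: Item 0 -> Agent 0 (value 48)
Step 3: Item 1 -> Agent 0 (value 46)
Step 4: Item 2 -> Agent 1 (value 38)
Step 5: Item 3 -> Agent 2 (value 10)
Step 6: Total welfare = 48 + 46 + 38 + 10 = 142

142


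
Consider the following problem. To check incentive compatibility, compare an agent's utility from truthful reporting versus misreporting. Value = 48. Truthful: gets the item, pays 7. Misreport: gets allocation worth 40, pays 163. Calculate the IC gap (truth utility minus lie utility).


Step 1: U(truth) = value - payment = 48 - 7 = 41
Step 2: U(lie) = allocation - payment = 40 - 163 = -123
Step 3: IC gap = 41 - (-123) = 164

164


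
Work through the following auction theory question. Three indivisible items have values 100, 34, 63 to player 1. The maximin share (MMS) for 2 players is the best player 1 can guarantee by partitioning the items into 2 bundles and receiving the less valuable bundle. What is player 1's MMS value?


Step 1: Item values = 100, 34, 63
Step 2: Enumerate all 2-bundle partitions and take the smaller bundle:
  Partition 1: {100} vs {34,63} -> bundles 100, 97; min = 97
  Partition 2: {34} vs {100,63} -> bundles 34, 163; min = 34
  Partition 3: {63} vs {100,34} -> bundles 63, 134; min = 63
Step 3: MMS = max(97, 34, 63) = 97

97


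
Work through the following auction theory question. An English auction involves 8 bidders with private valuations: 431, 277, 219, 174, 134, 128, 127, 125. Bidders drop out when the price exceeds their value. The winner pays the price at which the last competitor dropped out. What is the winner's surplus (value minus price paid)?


Step 1: Identify the highest value: 431
Step 2: Identify the second-highest value: 277
Step 3: The final price = second-highest value = 277
Step 4: Surplus = 431 - 277 = 154

154


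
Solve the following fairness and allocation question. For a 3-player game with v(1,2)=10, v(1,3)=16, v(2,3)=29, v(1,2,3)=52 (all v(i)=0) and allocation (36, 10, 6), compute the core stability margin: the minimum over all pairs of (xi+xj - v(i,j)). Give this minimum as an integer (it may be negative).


Step 1: Slack for coalition (1,2): x1+x2 - v12 = 46 - 10 = 36
Step 2: Slack for coalition (1,3): x1+x3 - v13 = 42 - 16 = 26
Step 3: Slack for coalition (2,3): x2+x3 - v23 = 16 - 29 = -13
Step 4: Minimum slack = min(36, 26, -13) = -13, attained by (2,3); coalition (2,3) can block (slack < 0), so the allocation is not in the core

-13


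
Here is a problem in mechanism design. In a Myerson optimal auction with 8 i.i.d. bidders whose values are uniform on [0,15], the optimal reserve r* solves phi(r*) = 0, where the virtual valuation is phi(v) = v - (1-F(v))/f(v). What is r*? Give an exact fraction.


Step 1: For U[0,15], F(v) = v/15 and f(v) = 1/15
Step 2: phi(v) = v - (1 - v/15)/(1/15) = v - (15 - v) = 2v - 15
Step 3: Set phi(r*) = 0: 2r* - 15 = 0
Step 4: r* = 15/2 (the number of bidders n = 8 does not enter)

15/2


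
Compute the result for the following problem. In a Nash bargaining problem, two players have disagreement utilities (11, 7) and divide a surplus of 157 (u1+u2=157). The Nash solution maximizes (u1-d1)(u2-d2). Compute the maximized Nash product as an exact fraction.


Step 1: The Nash solution splits surplus symmetrically above the disagreement point
Step 2: u1 = (total + d1 - d2)/2 = (157 + 11 - 7)/2 = 161/2
Step 3: u2 = (total - d1 + d2)/2 = (157 - 11 + 7)/2 = 153/2
Step 4: Nash product = (161/2 - 11) * (153/2 - 7)
Step 5: = 139/2 * 139/2 = 19321/4

19321/4


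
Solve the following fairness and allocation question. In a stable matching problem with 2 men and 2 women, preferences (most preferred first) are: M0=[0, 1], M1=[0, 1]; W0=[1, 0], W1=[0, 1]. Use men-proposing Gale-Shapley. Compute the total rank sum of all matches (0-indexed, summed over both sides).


Step 1: Run Gale-Shapley (men propose, women hold best offer):
  M0 proposes to W0; she accepts
  M1 proposes to W0; she switches from M0
  M0 proposes to W1; she accepts
Step 2: Final matching: W0-M1, W1-M0
Step 3: 0-indexed ranks (man's rank of his match, then woman's): 0 + 0 + 1 + 0
Step 4: Total rank sum = 1

1


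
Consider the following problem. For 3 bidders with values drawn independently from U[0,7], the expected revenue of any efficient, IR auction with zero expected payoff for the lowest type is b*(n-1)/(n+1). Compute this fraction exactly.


Step 1: By Revenue Equivalence, expected revenue = b*(n-1)/(n+1)
Step 2: Substituting n = 3, b = 7
Step 3: Revenue = 7*(3-1)/(3+1) = 7*2/4
Step 4: Revenue = 14/4 = 7/2

7/2


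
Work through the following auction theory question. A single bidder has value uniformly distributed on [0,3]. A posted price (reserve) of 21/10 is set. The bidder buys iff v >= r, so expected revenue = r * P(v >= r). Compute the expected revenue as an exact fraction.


Step 1: Posted price r = 21/10, value support [0,3]
Step 2: P(v >= r) = (3 - 21/10)/3 = 3/10
Step 3: Expected revenue = r * P(v >= r) = 21/10 * 3/10
Step 4: Revenue = 63/100

63/100


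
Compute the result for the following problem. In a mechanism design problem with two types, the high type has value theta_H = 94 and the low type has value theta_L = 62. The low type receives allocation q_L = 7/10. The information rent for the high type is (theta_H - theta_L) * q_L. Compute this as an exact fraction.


Step 1: theta_H - theta_L = 94 - 62 = 32
Step 2: Information rent = (theta_H - theta_L) * q_L
Step 3: = 32 * 7/10
Step 4: = 112/5

112/5


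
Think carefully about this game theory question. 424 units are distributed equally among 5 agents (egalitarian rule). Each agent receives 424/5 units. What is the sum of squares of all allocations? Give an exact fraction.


Step 1: Each agent's share = 424/5
Step 2: Square of each share = (424/5)^2 = 179776/25
Step 3: Sum of squares = 5 * 179776/25 = 179776/5

179776/5


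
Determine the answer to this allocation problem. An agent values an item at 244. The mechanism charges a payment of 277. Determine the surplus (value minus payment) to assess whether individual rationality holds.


Step 1: Surplus = value - payment = 244 - 277 = -33
Step 2: IR is violated (surplus < 0)

-33


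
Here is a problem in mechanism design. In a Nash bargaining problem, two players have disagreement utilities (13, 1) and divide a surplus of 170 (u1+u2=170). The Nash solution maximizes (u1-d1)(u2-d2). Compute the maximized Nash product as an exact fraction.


Step 1: The Nash solution splits surplus symmetrically above the disagreement point
Step 2: u1 = (total + d1 - d2)/2 = (170 + 13 - 1)/2 = 91
Step 3: u2 = (total - d1 + d2)/2 = (170 - 13 + 1)/2 = 79
Step 4: Nash product = (91 - 13) * (79 - 1)
Step 5: = 78 * 78 = 6084

6084


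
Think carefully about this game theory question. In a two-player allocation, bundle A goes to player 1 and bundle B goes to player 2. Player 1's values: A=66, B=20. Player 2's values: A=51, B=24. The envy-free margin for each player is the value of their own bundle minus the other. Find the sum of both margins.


Step 1: Player 1's margin = v1(A) - v1(B) = 66 - 20 = 46
Step 2: Player 2's margin = v2(B) - v2(A) = 24 - 51 = -27
Step 3: Total margin = 46 + -27 = 19

19


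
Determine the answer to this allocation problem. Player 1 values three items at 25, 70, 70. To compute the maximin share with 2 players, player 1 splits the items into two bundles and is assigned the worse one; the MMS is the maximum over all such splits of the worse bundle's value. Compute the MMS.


Step 1: Item values = 25, 70, 70
Step 2: Enumerate all 2-bundle partitions and take the smaller bundle:
  Partition 1: {25} vs {70,70} -> bundles 25, 140; min = 25
  Partition 2: {70} vs {25,70} -> bundles 70, 95; min = 70
  Partition 3: {70} vs {25,70} -> bundles 70, 95; min = 70
Step 3: MMS = max(25, 70, 70) = 70

70


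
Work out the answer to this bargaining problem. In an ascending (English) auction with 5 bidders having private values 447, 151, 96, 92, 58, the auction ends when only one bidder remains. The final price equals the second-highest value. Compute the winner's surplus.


Step 1: Identify the highest value: 447
Step 2: Identify the second-highest value: 151
Step 3: The final price = second-highest value = 151
Step 4: Surplus = 447 - 151 = 296

296
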